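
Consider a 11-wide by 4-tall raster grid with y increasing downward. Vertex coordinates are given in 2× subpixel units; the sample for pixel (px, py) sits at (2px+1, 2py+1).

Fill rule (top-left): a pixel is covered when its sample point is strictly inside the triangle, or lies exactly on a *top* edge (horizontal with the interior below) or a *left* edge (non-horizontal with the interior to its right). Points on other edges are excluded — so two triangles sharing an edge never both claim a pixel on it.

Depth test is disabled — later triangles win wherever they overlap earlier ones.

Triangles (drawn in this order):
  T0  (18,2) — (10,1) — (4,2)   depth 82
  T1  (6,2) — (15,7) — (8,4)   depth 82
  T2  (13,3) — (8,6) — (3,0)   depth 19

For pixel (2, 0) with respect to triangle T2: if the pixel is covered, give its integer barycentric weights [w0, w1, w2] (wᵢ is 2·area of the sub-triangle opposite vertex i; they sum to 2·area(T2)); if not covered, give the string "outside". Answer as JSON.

T0:
  2·area = 14  (B↔C swapped to make it positive)
  edge (18, 2)→(4, 2): d=(-14,0) right/bottom  bias=-1
  edge (4, 2)→(10, 1): d=(6,-1) top-left  bias=+0
  edge (10, 1)→(18, 2): d=(8,1) right/bottom  bias=-1
  covered (0 px):
    · · · · · · · · · · ·
    · · · · · · · · · · ·
    · · · · · · · · · · ·
    · · · · · · · · · · ·
T1:
  2·area = 8
  edge (6, 2)→(15, 7): d=(9,5) right/bottom  bias=-1
  edge (15, 7)→(8, 4): d=(-7,-3) top-left  bias=+0
  edge (8, 4)→(6, 2): d=(-2,-2) top-left  bias=+0
    (0,0)@(1, 1): e=[16,0,-8] → ·  [on edge]
    (2,0)@(5, 1): e=[-4,12,0] → ·  [on edge]
    (3,1)@(7, 3): e=[4,4,0] → █  [on edge]
    (4,1)@(9, 3): e=[-6,10,4] → ·
    (3,2)@(7, 5): e=[22,-10,-4] → ·
    (4,2)@(9, 5): e=[12,-4,0] → ·  [on edge]
    (5,2)@(11, 5): e=[2,2,4] → █
    (6,2)@(13, 5): e=[-8,8,8] → ·
    (5,3)@(11, 7): e=[20,-12,0] → ·  [on edge]
    (7,3)@(15, 7): e=[0,0,8] → ·  [on edge]
  covered (2 px):
    · · · · · · · · · · ·
    · · · █ · · · · · · ·
    · · · · · █ · · · · ·
    · · · · · · · · · · ·
T2:
  2·area = 45
  edge (13, 3)→(8, 6): d=(-5,3) right/bottom  bias=-1
  edge (8, 6)→(3, 0): d=(-5,-6) top-left  bias=+0
  edge (3, 0)→(13, 3): d=(10,3) right/bottom  bias=-1
    (2,0)@(5, 1): e=[34,7,4] → █
    (3,0)@(7, 1): e=[28,19,-2] → ·
    (2,1)@(5, 3): e=[24,-3,24] → ·
    (3,1)@(7, 3): e=[18,9,18] → █
    (4,1)@(9, 3): e=[12,21,12] → █
    (5,1)@(11, 3): e=[6,33,6] → █
    (6,1)@(13, 3): e=[0,45,0] → ·  [on edge]
    (3,2)@(7, 5): e=[8,-1,38] → ·
    (4,2)@(9, 5): e=[2,11,32] → █
    (5,2)@(11, 5): e=[-4,23,26] → ·
    (4,3)@(9, 7): e=[-8,1,52] → ·
  covered (5 px):
    · · █ · · · · · · · ·
    · · · █ █ █ · · · · ·
    · · · · █ · · · · · ·
    · · · · · · · · · · ·

Answer: [7,4,34]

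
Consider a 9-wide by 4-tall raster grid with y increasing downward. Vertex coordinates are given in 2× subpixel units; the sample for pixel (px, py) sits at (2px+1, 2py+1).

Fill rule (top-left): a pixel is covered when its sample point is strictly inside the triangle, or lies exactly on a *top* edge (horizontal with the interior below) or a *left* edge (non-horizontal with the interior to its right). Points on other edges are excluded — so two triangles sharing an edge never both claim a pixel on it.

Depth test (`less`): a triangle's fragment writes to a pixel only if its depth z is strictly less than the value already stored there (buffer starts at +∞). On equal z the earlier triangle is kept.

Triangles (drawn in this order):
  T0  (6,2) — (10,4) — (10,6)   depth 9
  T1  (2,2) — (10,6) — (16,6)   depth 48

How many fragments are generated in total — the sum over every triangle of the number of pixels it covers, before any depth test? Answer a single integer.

T0:
  2·area = 8
  edge (6, 2)→(10, 4): d=(4,2) right/bottom  bias=-1
  edge (10, 4)→(10, 6): d=(0,2) right/bottom  bias=-1
  edge (10, 6)→(6, 2): d=(-4,-4) top-left  bias=+0
    (2,0)@(5, 1): e=[-2,10,0] → .  [on edge]
    (3,1)@(7, 3): e=[2,6,0] → X  [on edge]
    (4,1)@(9, 3): e=[-2,2,8] → .
    (3,2)@(7, 5): e=[10,6,-8] → .
    (4,2)@(9, 5): e=[6,2,0] → X  [on edge]
    (5,2)@(11, 5): e=[2,-2,8] → .
    (4,3)@(9, 7): e=[14,2,-8] → .
    (5,3)@(11, 7): e=[10,-2,0] → .  [on edge]
  covered (2 px):
    . . . . . . . . .
    . . . X . . . . .
    . . . . X . . . .
    . . . . . . . . .
T1:
  2·area = 24  (B↔C swapped to make it positive)
  edge (2, 2)→(16, 6): d=(14,4) right/bottom  bias=-1
  edge (16, 6)→(10, 6): d=(-6,0) right/bottom  bias=-1
  edge (10, 6)→(2, 2): d=(-8,-4) top-left  bias=+0
    (2,1)@(5, 3): e=[2,18,4] → X
    (3,1)@(7, 3): e=[-6,18,12] → .
    (2,2)@(5, 5): e=[30,6,-12] → .
    (4,2)@(9, 5): e=[14,6,4] → X
    (5,2)@(11, 5): e=[6,6,12] → X
    (6,2)@(13, 5): e=[-2,6,20] → .
    (4,3)@(9, 7): e=[42,-6,-12] → .
    (5,3)@(11, 7): e=[34,-6,-4] → .
  covered (3 px):
    . . . . . . . . .
    . . X . . . . . .
    . . . . X X . . .
    . . . . . . . . .

Final: 5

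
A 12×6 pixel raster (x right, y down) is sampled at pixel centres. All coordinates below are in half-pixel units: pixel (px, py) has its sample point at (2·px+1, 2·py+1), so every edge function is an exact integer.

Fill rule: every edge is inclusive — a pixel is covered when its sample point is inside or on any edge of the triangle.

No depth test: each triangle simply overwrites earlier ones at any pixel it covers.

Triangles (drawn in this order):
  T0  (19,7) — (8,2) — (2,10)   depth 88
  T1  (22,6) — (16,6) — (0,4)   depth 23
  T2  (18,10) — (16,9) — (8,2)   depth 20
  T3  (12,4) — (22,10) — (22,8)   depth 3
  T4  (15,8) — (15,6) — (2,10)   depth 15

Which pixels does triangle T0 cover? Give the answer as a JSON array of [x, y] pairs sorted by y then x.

T0:
  2·area = 118  (B↔C swapped to make it positive)
  edge (19, 7)→(2, 10): d=(-17,3) inclusive
  edge (2, 10)→(8, 2): d=(6,-8) inclusive
  edge (8, 2)→(19, 7): d=(11,5) inclusive
    (4,1)@(9, 3): e=[98,14,6] → █
    (5,1)@(11, 3): e=[92,30,-4] → ·
    (3,2)@(7, 5): e=[70,10,38] → █
    (5,2)@(11, 5): e=[58,42,18] → █
    (6,2)@(13, 5): e=[52,58,8] → █
    (7,2)@(15, 5): e=[46,74,-2] → ·
    (2,3)@(5, 7): e=[42,6,70] → █
    (7,3)@(15, 7): e=[12,86,20] → █
    (8,3)@(17, 7): e=[6,102,10] → █
    (9,3)@(19, 7): e=[0,118,0] → █  [on edge]
    (10,3)@(21, 7): e=[-6,134,-10] → ·
    (1,4)@(3, 9): e=[14,2,102] → █
  covered (16 px):
    · · · · · · · · · · · ·
    · · · · █ · · · · · · ·
    · · · █ █ █ █ · · · · ·
    · · █ █ █ █ █ █ █ █ · ·
    · █ █ █ · · · · · · · ·
    · · · · · · · · · · · ·
T1:
  2·area = 12
  edge (22, 6)→(16, 6): d=(-6,0) inclusive
  edge (16, 6)→(0, 4): d=(-16,-2) inclusive
  edge (0, 4)→(22, 6): d=(22,2) inclusive
    (4,2)@(9, 5): e=[6,2,4] → █
    (5,2)@(11, 5): e=[6,6,0] → █  [on edge]
    (6,2)@(13, 5): e=[6,10,-4] → ·
    (4,3)@(9, 7): e=[-6,-30,48] → ·
    (5,3)@(11, 7): e=[-6,-26,44] → ·
  covered (2 px):
    · · · · · · · · · · · ·
    · · · · · · · · · · · ·
    · · · · █ █ · · · · · ·
    · · · · · · · · · · · ·
    · · · · · · · · · · · ·
    · · · · · · · · · · · ·
T2:
  2·area = 6
  edge (18, 10)→(16, 9): d=(-2,-1) inclusive
  edge (16, 9)→(8, 2): d=(-8,-7) inclusive
  edge (8, 2)→(18, 10): d=(10,8) inclusive
  covered (0 px):
    · · · · · · · · · · · ·
    · · · · · · · · · · · ·
    · · · · · · · · · · · ·
    · · · · · · · · · · · ·
    · · · · · · · · · · · ·
    · · · · · · · · · · · ·
T3:
  2·area = 20  (B↔C swapped to make it positive)
  edge (12, 4)→(22, 8): d=(10,4) inclusive
  edge (22, 8)→(22, 10): d=(0,2) inclusive
  edge (22, 10)→(12, 4): d=(-10,-6) inclusive
    (3,0)@(7, 1): e=[-10,30,0] → ·  [on edge]
    (8,3)@(17, 7): e=[10,10,0] → █  [on edge]
    (9,3)@(19, 7): e=[2,6,12] → █
    (10,3)@(21, 7): e=[-6,2,24] → ·
    (8,4)@(17, 9): e=[30,10,-20] → ·
    (9,4)@(19, 9): e=[22,6,-8] → ·
    (10,4)@(21, 9): e=[14,2,4] → █
    (11,4)@(23, 9): e=[6,-2,16] → ·
    (10,5)@(21, 11): e=[34,2,-16] → ·
  covered (3 px):
    · · · · · · · · · · · ·
    · · · · · · · · · · · ·
    · · · · · · · · · · · ·
    · · · · · · · · █ █ · ·
    · · · · · · · · · · █ ·
    · · · · · · · · · · · ·
T4:
  2·area = 26  (B↔C swapped to make it positive)
  edge (15, 8)→(2, 10): d=(-13,2) inclusive
  edge (2, 10)→(15, 6): d=(13,-4) inclusive
  edge (15, 6)→(15, 8): d=(0,2) inclusive
    (7,0)@(15, 1): e=[91,-65,0] → ·  [on edge]
    (7,1)@(15, 3): e=[65,-39,0] → ·  [on edge]
    (7,2)@(15, 5): e=[39,-13,0] → ·  [on edge]
    (6,3)@(13, 7): e=[17,5,4] → █
    (7,3)@(15, 7): e=[13,13,0] → █  [on edge]
    (8,3)@(17, 7): e=[9,21,-4] → ·
    (3,4)@(7, 9): e=[3,7,16] → █
    (4,4)@(9, 9): e=[-1,15,12] → ·
    (6,4)@(13, 9): e=[-9,31,4] → ·
    (7,4)@(15, 9): e=[-13,39,0] → ·  [on edge]
    (3,5)@(7, 11): e=[-23,33,16] → ·
    (7,5)@(15, 11): e=[-39,65,0] → ·  [on edge]
  covered (3 px):
    · · · · · · · · · · · ·
    · · · · · · · · · · · ·
    · · · · · · · · · · · ·
    · · · · · · █ █ · · · ·
    · · · █ · · · · · · · ·
    · · · · · · · · · · · ·

Final: [[4,1],[3,2],[4,2],[5,2],[6,2],[2,3],[3,3],[4,3],[5,3],[6,3],[7,3],[8,3],[9,3],[1,4],[2,4],[3,4]]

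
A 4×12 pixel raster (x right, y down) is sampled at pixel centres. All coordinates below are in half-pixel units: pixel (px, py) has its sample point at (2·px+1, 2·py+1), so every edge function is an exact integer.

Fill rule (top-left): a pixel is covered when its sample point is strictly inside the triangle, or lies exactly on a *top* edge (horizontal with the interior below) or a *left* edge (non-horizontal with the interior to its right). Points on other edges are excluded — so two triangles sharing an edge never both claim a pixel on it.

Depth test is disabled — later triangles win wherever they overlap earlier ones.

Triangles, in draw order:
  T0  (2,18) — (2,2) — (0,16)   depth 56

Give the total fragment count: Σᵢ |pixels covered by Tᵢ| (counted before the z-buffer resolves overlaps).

T0:
  2·area = 32  (B↔C swapped to make it positive)
  edge (2, 18)→(0, 16): d=(-2,-2) top-left  bias=+0
  edge (0, 16)→(2, 2): d=(2,-14) top-left  bias=+0
  edge (2, 2)→(2, 18): d=(0,16) right/bottom  bias=-1
    (0,4)@(1, 9): e=[16,0,16] → #  [on edge]
    (1,4)@(3, 9): e=[20,28,-16] → ·
    (0,5)@(1, 11): e=[12,4,16] → #
    (1,5)@(3, 11): e=[16,32,-16] → ·
    (0,6)@(1, 13): e=[8,8,16] → #
    (1,6)@(3, 13): e=[12,36,-16] → ·
    (0,7)@(1, 15): e=[4,12,16] → #
    (1,7)@(3, 15): e=[8,40,-16] → ·
    (0,8)@(1, 17): e=[0,16,16] → #  [on edge]
    (1,8)@(3, 17): e=[4,44,-16] → ·
    (0,9)@(1, 19): e=[-4,20,16] → ·
    (1,9)@(3, 19): e=[0,48,-16] → ·  [on edge]
    (2,10)@(5, 21): e=[0,80,-48] → ·  [on edge]
    (3,11)@(7, 23): e=[0,112,-80] → ·  [on edge]
  covered (5 px):
    · · · ·
    · · · ·
    · · · ·
    · · · ·
    # · · ·
    # · · ·
    # · · ·
    # · · ·
    # · · ·
    · · · ·
    · · · ·
    · · · ·

Answer: 5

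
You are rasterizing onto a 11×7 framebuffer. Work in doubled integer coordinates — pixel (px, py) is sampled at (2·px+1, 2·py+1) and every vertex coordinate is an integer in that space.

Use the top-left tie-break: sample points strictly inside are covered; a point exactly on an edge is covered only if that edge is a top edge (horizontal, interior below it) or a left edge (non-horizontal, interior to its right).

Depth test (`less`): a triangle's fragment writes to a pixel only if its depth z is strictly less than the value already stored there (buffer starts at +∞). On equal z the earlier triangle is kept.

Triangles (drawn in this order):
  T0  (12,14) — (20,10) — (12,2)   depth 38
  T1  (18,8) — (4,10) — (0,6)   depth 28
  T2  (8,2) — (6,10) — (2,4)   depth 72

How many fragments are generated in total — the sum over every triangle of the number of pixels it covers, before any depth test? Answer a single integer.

T0:
  2·area = 96  (B↔C swapped to make it positive)
  edge (12, 14)→(12, 2): d=(0,-12) top-left  bias=+0
  edge (12, 2)→(20, 10): d=(8,8) right/bottom  bias=-1
  edge (20, 10)→(12, 14): d=(-8,4) right/bottom  bias=-1
    (5,0)@(11, 1): e=[-12,0,108] → .  [on edge]
    (6,1)@(13, 3): e=[12,0,84] → .  [on edge]
    (6,2)@(13, 5): e=[12,16,68] → X
    (7,2)@(15, 5): e=[36,0,60] → .  [on edge]
    (6,3)@(13, 7): e=[12,32,52] → X
    (7,3)@(15, 7): e=[36,16,44] → X
    (8,3)@(17, 7): e=[60,0,36] → .  [on edge]
    (6,4)@(13, 9): e=[12,48,36] → X
    (8,4)@(17, 9): e=[60,16,20] → X
    (9,4)@(19, 9): e=[84,0,12] → .  [on edge]
    (6,5)@(13, 11): e=[12,64,20] → X
    (9,5)@(19, 11): e=[84,16,-4] → .
    (10,5)@(21, 11): e=[108,0,-12] → .  [on edge]
  covered (10 px):
    . . . . . . . . . . .
    . . . . . . . . . . .
    . . . . . . X . . . .
    . . . . . . X X . . .
    . . . . . . X X X . .
    . . . . . . X X X . .
    . . . . . . X . . . .
T1:
  2·area = 64
  edge (18, 8)→(4, 10): d=(-14,2) right/bottom  bias=-1
  edge (4, 10)→(0, 6): d=(-4,-4) top-left  bias=+0
  edge (0, 6)→(18, 8): d=(18,2) right/bottom  bias=-1
    (0,3)@(1, 7): e=[48,0,16] → X  [on edge]
    (1,3)@(3, 7): e=[44,8,12] → X
    (2,3)@(5, 7): e=[40,16,8] → X
    (3,3)@(7, 7): e=[36,24,4] → X
    (4,3)@(9, 7): e=[32,32,0] → .  [on edge]
    (0,4)@(1, 9): e=[20,-8,52] → .
    (1,4)@(3, 9): e=[16,0,48] → X  [on edge]
    (4,4)@(9, 9): e=[4,24,36] → X
    (5,4)@(11, 9): e=[0,32,32] → .  [on edge]
    (1,5)@(3, 11): e=[-12,-8,84] → .
    (2,5)@(5, 11): e=[-16,0,80] → .  [on edge]
    (3,5)@(7, 11): e=[-20,8,76] → .
    (3,6)@(7, 13): e=[-48,0,112] → .  [on edge]
  covered (8 px):
    . . . . . . . . . . .
    . . . . . . . . . . .
    . . . . . . . . . . .
    X X X X . . . . . . .
    . X X X X . . . . . .
    . . . . . . . . . . .
    . . . . . . . . . . .
T2:
  2·area = 44
  edge (8, 2)→(6, 10): d=(-2,8) right/bottom  bias=-1
  edge (6, 10)→(2, 4): d=(-4,-6) top-left  bias=+0
  edge (2, 4)→(8, 2): d=(6,-2) top-left  bias=+0
    (5,0)@(11, 1): e=[-22,66,0] → .  [on edge]
    (2,1)@(5, 3): e=[22,22,0] → X  [on edge]
    (3,1)@(7, 3): e=[6,34,4] → X
    (4,1)@(9, 3): e=[-10,46,8] → .
    (1,2)@(3, 5): e=[34,2,8] → X
    (4,2)@(9, 5): e=[-14,38,20] → .
    (1,3)@(3, 7): e=[30,-6,20] → .
    (2,3)@(5, 7): e=[14,6,24] → X
    (3,3)@(7, 7): e=[-2,18,28] → .
    (2,4)@(5, 9): e=[10,-2,36] → .
  covered (6 px):
    . . . . . . . . . . .
    . . X X . . . . . . .
    . X X X . . . . . . .
    . . X . . . . . . . .
    . . . . . . . . . . .
    . . . . . . . . . . .
    . . . . . . . . . . .

Answer: 24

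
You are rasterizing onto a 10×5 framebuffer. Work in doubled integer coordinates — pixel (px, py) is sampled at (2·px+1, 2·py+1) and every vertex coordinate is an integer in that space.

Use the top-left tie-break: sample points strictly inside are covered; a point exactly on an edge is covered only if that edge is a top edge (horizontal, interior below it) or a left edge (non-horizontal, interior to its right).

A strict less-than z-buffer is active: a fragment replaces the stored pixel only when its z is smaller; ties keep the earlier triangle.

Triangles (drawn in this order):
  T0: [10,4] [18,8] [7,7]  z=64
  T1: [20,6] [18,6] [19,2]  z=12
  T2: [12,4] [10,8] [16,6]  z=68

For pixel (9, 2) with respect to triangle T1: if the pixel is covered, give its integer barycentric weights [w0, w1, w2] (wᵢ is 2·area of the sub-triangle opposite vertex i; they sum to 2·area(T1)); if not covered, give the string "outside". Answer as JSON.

T0:
  2·area = 36
  edge (10, 4)→(18, 8): d=(8,4) right/bottom  bias=-1
  edge (18, 8)→(7, 7): d=(-11,-1) top-left  bias=+0
  edge (7, 7)→(10, 4): d=(3,-3) top-left  bias=+0
    (6,0)@(13, 1): e=[-36,72,0] → ·  [on edge]
    (5,1)@(11, 3): e=[-12,48,0] → ·  [on edge]
    (4,2)@(9, 5): e=[12,24,0] → #  [on edge]
    (5,2)@(11, 5): e=[4,26,6] → #
    (6,2)@(13, 5): e=[-4,28,12] → ·
    (3,3)@(7, 7): e=[36,0,0] → #  [on edge]
    (6,3)@(13, 7): e=[12,6,18] → #
    (7,3)@(15, 7): e=[4,8,24] → #
    (8,3)@(17, 7): e=[-4,10,30] → ·
    (2,4)@(5, 9): e=[60,-24,0] → ·  [on edge]
    (3,4)@(7, 9): e=[52,-22,6] → ·
    (4,4)@(9, 9): e=[44,-20,12] → ·
  covered (7 px):
    · · · · · · · · · ·
    · · · · · · · · · ·
    · · · · # # · · · ·
    · · · # # # # # · ·
    · · · · · · · · · ·
T1:
  2·area = 8
  edge (20, 6)→(18, 6): d=(-2,0) right/bottom  bias=-1
  edge (18, 6)→(19, 2): d=(1,-4) top-left  bias=+0
  edge (19, 2)→(20, 6): d=(1,4) right/bottom  bias=-1
    (9,1)@(19, 3): e=[6,1,1] → #
    (9,2)@(19, 5): e=[2,3,3] → #
    (9,3)@(19, 7): e=[-2,5,5] → ·
  covered (2 px):
    · · · · · · · · · ·
    · · · · · · · · · #
    · · · · · · · · · #
    · · · · · · · · · ·
    · · · · · · · · · ·
T2:
  2·area = 20  (B↔C swapped to make it positive)
  edge (12, 4)→(16, 6): d=(4,2) right/bottom  bias=-1
  edge (16, 6)→(10, 8): d=(-6,2) right/bottom  bias=-1
  edge (10, 8)→(12, 4): d=(2,-4) top-left  bias=+0
    (6,2)@(13, 5): e=[2,12,6] → #
    (7,2)@(15, 5): e=[-2,8,14] → ·
    (9,2)@(19, 5): e=[-10,0,30] → ·  [on edge]
    (5,3)@(11, 7): e=[14,4,2] → #
    (6,3)@(13, 7): e=[10,0,10] → ·  [on edge]
    (3,4)@(7, 9): e=[30,0,-10] → ·  [on edge]
    (5,4)@(11, 9): e=[22,-8,6] → ·
  covered (2 px):
    · · · · · · · · · ·
    · · · · · · · · · ·
    · · · · · · # · · ·
    · · · · · # · · · ·
    · · · · · · · · · ·

Result: [3,3,2]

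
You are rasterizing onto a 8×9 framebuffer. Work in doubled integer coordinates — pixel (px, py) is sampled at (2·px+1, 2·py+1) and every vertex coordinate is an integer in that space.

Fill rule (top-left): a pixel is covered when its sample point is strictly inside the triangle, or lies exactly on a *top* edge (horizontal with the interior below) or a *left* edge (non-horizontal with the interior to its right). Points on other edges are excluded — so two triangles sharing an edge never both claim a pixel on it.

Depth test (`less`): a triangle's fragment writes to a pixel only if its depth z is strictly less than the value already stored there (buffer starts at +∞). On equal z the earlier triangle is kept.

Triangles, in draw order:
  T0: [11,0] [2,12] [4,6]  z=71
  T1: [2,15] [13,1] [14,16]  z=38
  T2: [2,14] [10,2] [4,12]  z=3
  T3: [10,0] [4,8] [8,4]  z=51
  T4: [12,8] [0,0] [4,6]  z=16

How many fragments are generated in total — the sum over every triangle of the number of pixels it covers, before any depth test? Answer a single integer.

T0:
  2·area = 30
  edge (11, 0)→(2, 12): d=(-9,12) right/bottom  bias=-1
  edge (2, 12)→(4, 6): d=(2,-6) top-left  bias=+0
  edge (4, 6)→(11, 0): d=(7,-6) top-left  bias=+0
    (2,1)@(5, 3): e=[45,0,-15] → ·  [on edge]
    (3,2)@(7, 5): e=[3,16,11] → █
    (4,2)@(9, 5): e=[-21,28,23] → ·
    (2,3)@(5, 7): e=[9,8,13] → █
    (3,3)@(7, 7): e=[-15,20,25] → ·
    (1,4)@(3, 9): e=[15,0,15] → █  [on edge]
    (2,4)@(5, 9): e=[-9,12,27] → ·
    (1,5)@(3, 11): e=[-3,4,29] → ·
    (0,7)@(1, 15): e=[-15,0,45] → ·  [on edge]
  covered (3 px):
    · · · · · · · ·
    · · · · · · · ·
    · · · █ · · · ·
    · · █ · · · · ·
    · █ · · · · · ·
    · · · · · · · ·
    · · · · · · · ·
    · · · · · · · ·
    · · · · · · · ·
T1:
  2·area = 179
  edge (2, 15)→(13, 1): d=(11,-14) top-left  bias=+0
  edge (13, 1)→(14, 16): d=(1,15) right/bottom  bias=-1
  edge (14, 16)→(2, 15): d=(-12,-1) top-left  bias=+0
    (6,0)@(13, 1): e=[0,0,179] → ·  [on edge]
    (6,1)@(13, 3): e=[22,2,155] → █
    (7,1)@(15, 3): e=[50,-28,157] → ·
    (5,2)@(11, 5): e=[16,34,129] → █
    (7,2)@(15, 5): e=[72,-26,133] → ·
    (4,3)@(9, 7): e=[10,66,103] → █
    (7,3)@(15, 7): e=[94,-24,109] → ·
    (3,4)@(7, 9): e=[4,98,77] → █
    (7,4)@(15, 9): e=[116,-22,85] → ·
    (3,5)@(7, 11): e=[26,100,53] → █
    (7,5)@(15, 11): e=[138,-20,61] → ·
    (2,6)@(5, 13): e=[20,132,27] → █
  covered (25 px):
    · · · · · · · ·
    · · · · · · █ ·
    · · · · · █ █ ·
    · · · · █ █ █ ·
    · · · █ █ █ █ ·
    · · · █ █ █ █ ·
    · · █ █ █ █ █ ·
    · █ █ █ █ █ █ ·
    · · · · · · · ·
T2:
  2·area = 8
  edge (2, 14)→(10, 2): d=(8,-12) top-left  bias=+0
  edge (10, 2)→(4, 12): d=(-6,10) right/bottom  bias=-1
  edge (4, 12)→(2, 14): d=(-2,2) right/bottom  bias=-1
    (7,0)@(15, 1): e=[52,-44,0] → ·  [on edge]
    (6,1)@(13, 3): e=[44,-36,0] → ·  [on edge]
    (5,2)@(11, 5): e=[36,-28,0] → ·  [on edge]
    (3,3)@(7, 7): e=[4,0,4] → ·  [on edge]
    (4,3)@(9, 7): e=[28,-20,0] → ·  [on edge]
    (3,4)@(7, 9): e=[20,-12,0] → ·  [on edge]
    (2,5)@(5, 11): e=[12,-4,0] → ·  [on edge]
    (1,6)@(3, 13): e=[4,4,0] → ·  [on edge]
    (0,7)@(1, 15): e=[-4,12,0] → ·  [on edge]
    (0,8)@(1, 17): e=[12,0,-4] → ·  [on edge]
  covered (0 px):
    · · · · · · · ·
    · · · · · · · ·
    · · · · · · · ·
    · · · · · · · ·
    · · · · · · · ·
    · · · · · · · ·
    · · · · · · · ·
    · · · · · · · ·
    · · · · · · · ·
T3:
  2·area = 8  (B↔C swapped to make it positive)
  edge (10, 0)→(8, 4): d=(-2,4) right/bottom  bias=-1
  edge (8, 4)→(4, 8): d=(-4,4) right/bottom  bias=-1
  edge (4, 8)→(10, 0): d=(6,-8) top-left  bias=+0
    (5,0)@(11, 1): e=[-6,0,14] → ·  [on edge]
    (4,1)@(9, 3): e=[-2,0,10] → ·  [on edge]
    (3,2)@(7, 5): e=[2,0,6] → ·  [on edge]
    (2,3)@(5, 7): e=[6,0,2] → ·  [on edge]
    (1,4)@(3, 9): e=[10,0,-2] → ·  [on edge]
    (0,5)@(1, 11): e=[14,0,-6] → ·  [on edge]
  covered (0 px):
    · · · · · · · ·
    · · · · · · · ·
    · · · · · · · ·
    · · · · · · · ·
    · · · · · · · ·
    · · · · · · · ·
    · · · · · · · ·
    · · · · · · · ·
    · · · · · · · ·
T4:
  2·area = 40  (B↔C swapped to make it positive)
  edge (12, 8)→(4, 6): d=(-8,-2) top-left  bias=+0
  edge (4, 6)→(0, 0): d=(-4,-6) top-left  bias=+0
  edge (0, 0)→(12, 8): d=(12,8) right/bottom  bias=-1
    (0,0)@(1, 1): e=[34,2,4] → █
    (1,0)@(3, 1): e=[38,14,-12] → ·
    (0,1)@(1, 3): e=[18,-6,28] → ·
    (1,1)@(3, 3): e=[22,6,12] → █
    (2,1)@(5, 3): e=[26,18,-4] → ·
    (1,2)@(3, 5): e=[6,-2,36] → ·
    (2,2)@(5, 5): e=[10,10,20] → █
    (3,2)@(7, 5): e=[14,22,4] → █
    (4,2)@(9, 5): e=[18,34,-12] → ·
    (2,3)@(5, 7): e=[-6,2,44] → ·
    (3,3)@(7, 7): e=[-2,14,28] → ·
    (4,3)@(9, 7): e=[2,26,12] → █
  covered (5 px):
    █ · · · · · · ·
    · █ · · · · · ·
    · · █ █ · · · ·
    · · · · █ · · ·
    · · · · · · · ·
    · · · · · · · ·
    · · · · · · · ·
    · · · · · · · ·
    · · · · · · · ·

Final: 33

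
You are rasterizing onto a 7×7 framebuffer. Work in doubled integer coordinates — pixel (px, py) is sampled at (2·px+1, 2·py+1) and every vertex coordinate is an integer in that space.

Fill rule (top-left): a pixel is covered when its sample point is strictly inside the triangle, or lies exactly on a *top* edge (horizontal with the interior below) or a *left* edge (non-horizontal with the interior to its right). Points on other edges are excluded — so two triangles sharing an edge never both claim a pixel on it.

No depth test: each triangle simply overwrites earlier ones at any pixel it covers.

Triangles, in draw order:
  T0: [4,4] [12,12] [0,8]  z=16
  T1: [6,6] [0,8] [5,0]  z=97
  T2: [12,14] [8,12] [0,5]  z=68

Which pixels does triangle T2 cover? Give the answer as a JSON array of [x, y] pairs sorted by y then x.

T0:
  2·area = 64
  edge (4, 4)→(12, 12): d=(8,8) right/bottom  bias=-1
  edge (12, 12)→(0, 8): d=(-12,-4) top-left  bias=+0
  edge (0, 8)→(4, 4): d=(4,-4) top-left  bias=+0
    (0,0)@(1, 1): e=[0,88,-24] → .  [on edge]
    (3,0)@(7, 1): e=[-48,112,0] → .  [on edge]
    (1,1)@(3, 3): e=[0,72,-8] → .  [on edge]
    (2,1)@(5, 3): e=[-16,80,0] → .  [on edge]
    (1,2)@(3, 5): e=[16,48,0] → X  [on edge]
    (2,2)@(5, 5): e=[0,56,8] → .  [on edge]
    (0,3)@(1, 7): e=[48,16,0] → X  [on edge]
    (2,3)@(5, 7): e=[16,32,16] → X
    (3,3)@(7, 7): e=[0,40,24] → .  [on edge]
    (0,4)@(1, 9): e=[64,-8,8] → .
    (1,4)@(3, 9): e=[48,0,16] → X  [on edge]
    (3,4)@(7, 9): e=[16,16,32] → X
    (4,4)@(9, 9): e=[0,24,40] → .  [on edge]
    (4,5)@(9, 11): e=[16,0,48] → X  [on edge]
    (5,5)@(11, 11): e=[0,8,56] → .  [on edge]
    (6,6)@(13, 13): e=[0,-8,72] → .  [on edge]
  covered (8 px):
    . . . . . . .
    . . . . . . .
    . X . . . . .
    X X X . . . .
    . X X X . . .
    . . . . X . .
    . . . . . . .
T1:
  2·area = 38
  edge (6, 6)→(0, 8): d=(-6,2) right/bottom  bias=-1
  edge (0, 8)→(5, 0): d=(5,-8) top-left  bias=+0
  edge (5, 0)→(6, 6): d=(1,6) right/bottom  bias=-1
    (2,0)@(5, 1): e=[32,5,1] → X
    (3,0)@(7, 1): e=[28,21,-11] → .
    (2,1)@(5, 3): e=[20,15,3] → X
    (3,1)@(7, 3): e=[16,31,-9] → .
    (1,2)@(3, 5): e=[12,9,17] → X
    (3,2)@(7, 5): e=[4,41,-7] → .
    (4,2)@(9, 5): e=[0,57,-19] → .  [on edge]
    (0,3)@(1, 7): e=[4,3,31] → X
    (1,3)@(3, 7): e=[0,19,19] → .  [on edge]
    (2,3)@(5, 7): e=[-4,35,7] → .
    (0,4)@(1, 9): e=[-8,13,33] → .
  covered (5 px):
    . . X . . . .
    . . X . . . .
    . X X . . . .
    X . . . . . .
    . . . . . . .
    . . . . . . .
    . . . . . . .
T2:
  2·area = 12
  edge (12, 14)→(8, 12): d=(-4,-2) top-left  bias=+0
  edge (8, 12)→(0, 5): d=(-8,-7) top-left  bias=+0
  edge (0, 5)→(12, 14): d=(12,9) right/bottom  bias=-1
    (2,4)@(5, 9): e=[6,3,3] → X
    (3,4)@(7, 9): e=[10,17,-15] → .
    (2,5)@(5, 11): e=[-2,-13,27] → .
    (3,5)@(7, 11): e=[2,1,9] → X
    (4,5)@(9, 11): e=[6,15,-9] → .
    (3,6)@(7, 13): e=[-6,-15,33] → .
  covered (2 px):
    . . . . . . .
    . . . . . . .
    . . . . . . .
    . . . . . . .
    . . X . . . .
    . . . X . . .
    . . . . . . .

Result: [[2,4],[3,5]]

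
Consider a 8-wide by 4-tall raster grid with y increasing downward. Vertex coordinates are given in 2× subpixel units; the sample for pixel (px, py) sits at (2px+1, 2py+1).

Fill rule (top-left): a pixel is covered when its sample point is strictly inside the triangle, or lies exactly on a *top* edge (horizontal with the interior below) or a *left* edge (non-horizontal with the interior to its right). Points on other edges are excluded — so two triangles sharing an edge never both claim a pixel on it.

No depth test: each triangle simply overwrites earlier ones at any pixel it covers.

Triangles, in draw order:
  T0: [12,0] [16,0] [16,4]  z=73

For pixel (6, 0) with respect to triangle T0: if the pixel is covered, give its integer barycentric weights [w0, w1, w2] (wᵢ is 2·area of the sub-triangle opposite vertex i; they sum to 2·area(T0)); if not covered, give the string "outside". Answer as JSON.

T0:
  2·area = 16
  edge (12, 0)→(16, 0): d=(4,0) top-left  bias=+0
  edge (16, 0)→(16, 4): d=(0,4) right/bottom  bias=-1
  edge (16, 4)→(12, 0): d=(-4,-4) top-left  bias=+0
    (6,0)@(13, 1): e=[4,12,0] → X  [on edge]
    (7,0)@(15, 1): e=[4,4,8] → X
    (6,1)@(13, 3): e=[12,12,-8] → .
    (7,1)@(15, 3): e=[12,4,0] → X  [on edge]
    (7,2)@(15, 5): e=[20,4,-8] → .
  covered (3 px):
    . . . . . . X X
    . . . . . . . X
    . . . . . . . .
    . . . . . . . .

Result: [12,0,4]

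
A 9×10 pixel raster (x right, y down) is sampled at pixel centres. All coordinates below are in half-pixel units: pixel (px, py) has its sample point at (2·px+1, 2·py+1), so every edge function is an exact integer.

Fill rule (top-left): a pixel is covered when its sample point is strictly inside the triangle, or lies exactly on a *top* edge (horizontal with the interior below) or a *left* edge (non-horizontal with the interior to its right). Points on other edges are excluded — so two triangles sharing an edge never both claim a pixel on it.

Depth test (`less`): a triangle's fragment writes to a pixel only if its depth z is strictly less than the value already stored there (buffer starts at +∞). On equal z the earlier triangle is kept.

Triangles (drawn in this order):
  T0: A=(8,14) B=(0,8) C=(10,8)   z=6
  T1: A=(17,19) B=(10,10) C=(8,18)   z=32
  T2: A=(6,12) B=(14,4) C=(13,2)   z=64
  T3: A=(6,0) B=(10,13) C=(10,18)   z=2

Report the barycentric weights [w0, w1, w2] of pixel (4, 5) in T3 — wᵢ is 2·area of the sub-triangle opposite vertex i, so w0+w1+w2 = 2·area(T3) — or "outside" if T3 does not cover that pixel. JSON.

T0:
  2·area = 60
  edge (8, 14)→(0, 8): d=(-8,-6) top-left  bias=+0
  edge (0, 8)→(10, 8): d=(10,0) top-left  bias=+0
  edge (10, 8)→(8, 14): d=(-2,6) right/bottom  bias=-1
    (5,2)@(11, 5): e=[90,-30,0] → .  [on edge]
    (1,4)@(3, 9): e=[10,10,40] → X
    (2,4)@(5, 9): e=[22,10,28] → X
    (3,4)@(7, 9): e=[34,10,16] → X
    (4,4)@(9, 9): e=[46,10,4] → X
    (5,4)@(11, 9): e=[58,10,-8] → .
    (1,5)@(3, 11): e=[-6,30,36] → .
    (2,5)@(5, 11): e=[6,30,24] → X
    (4,5)@(9, 11): e=[30,30,0] → .  [on edge]
    (2,6)@(5, 13): e=[-10,50,20] → .
    (3,6)@(7, 13): e=[2,50,8] → X
    (4,6)@(9, 13): e=[14,50,-4] → .
    (3,8)@(7, 17): e=[-30,90,0] → .  [on edge]
  covered (7 px):
    . . . . . . . . .
    . . . . . . . . .
    . . . . . . . . .
    . . . . . . . . .
    . X X X X . . . .
    . . X X . . . . .
    . . . X . . . . .
    . . . . . . . . .
    . . . . . . . . .
    . . . . . . . . .
T1:
  2·area = 74  (B↔C swapped to make it positive)
  edge (17, 19)→(8, 18): d=(-9,-1) top-left  bias=+0
  edge (8, 18)→(10, 10): d=(2,-8) top-left  bias=+0
  edge (10, 10)→(17, 19): d=(7,9) right/bottom  bias=-1
    (1,0)@(3, 1): e=[148,-74,0] → .  [on edge]
    (5,6)@(11, 13): e=[48,14,12] → X
    (6,6)@(13, 13): e=[50,30,-6] → .
    (4,7)@(9, 15): e=[28,2,44] → X
    (6,7)@(13, 15): e=[32,34,8] → X
    (7,7)@(15, 15): e=[34,50,-10] → .
    (4,8)@(9, 17): e=[10,6,58] → X
    (7,8)@(15, 17): e=[16,54,4] → X
    (8,8)@(17, 17): e=[18,70,-14] → .
    (4,9)@(9, 19): e=[-8,10,72] → .
    (5,9)@(11, 19): e=[-6,26,54] → .
    (6,9)@(13, 19): e=[-4,42,36] → .
    (8,9)@(17, 19): e=[0,74,0] → .  [on edge]
  covered (8 px):
    . . . . . . . . .
    . . . . . . . . .
    . . . . . . . . .
    . . . . . . . . .
    . . . . . . . . .
    . . . . . . . . .
    . . . . . X . . .
    . . . . X X X . .
    . . . . X X X X .
    . . . . . . . . .
T2:
  2·area = 24  (B↔C swapped to make it positive)
  edge (6, 12)→(13, 2): d=(7,-10) top-left  bias=+0
  edge (13, 2)→(14, 4): d=(1,2) right/bottom  bias=-1
  edge (14, 4)→(6, 12): d=(-8,8) right/bottom  bias=-1
    (8,0)@(17, 1): e=[33,-9,0] → .  [on edge]
    (6,1)@(13, 3): e=[7,1,16] → X
    (7,1)@(15, 3): e=[27,-3,0] → .  [on edge]
    (5,2)@(11, 5): e=[1,7,16] → X
    (6,2)@(13, 5): e=[21,3,0] → .  [on edge]
    (5,3)@(11, 7): e=[15,9,0] → .  [on edge]
    (4,4)@(9, 9): e=[9,15,0] → .  [on edge]
    (3,5)@(7, 11): e=[3,21,0] → .  [on edge]
    (2,6)@(5, 13): e=[-3,27,0] → .  [on edge]
    (1,7)@(3, 15): e=[-9,33,0] → .  [on edge]
    (0,8)@(1, 17): e=[-15,39,0] → .  [on edge]
  covered (2 px):
    . . . . . . . . .
    . . . . . . X . .
    . . . . . X . . .
    . . . . . . . . .
    . . . . . . . . .
    . . . . . . . . .
    . . . . . . . . .
    . . . . . . . . .
    . . . . . . . . .
    . . . . . . . . .
T3:
  2·area = 20
  edge (6, 0)→(10, 13): d=(4,13) right/bottom  bias=-1
  edge (10, 13)→(10, 18): d=(0,5) right/bottom  bias=-1
  edge (10, 18)→(6, 0): d=(-4,-18) top-left  bias=+0
    (4,5)@(9, 11): e=[5,5,10] → X
    (5,5)@(11, 11): e=[-21,-5,46] → .
    (4,6)@(9, 13): e=[13,5,2] → X
    (5,6)@(11, 13): e=[-13,-5,38] → .
    (4,7)@(9, 15): e=[21,5,-6] → .
  covered (2 px):
    . . . . . . . . .
    . . . . . . . . .
    . . . . . . . . .
    . . . . . . . . .
    . . . . . . . . .
    . . . . X . . . .
    . . . . X . . . .
    . . . . . . . . .
    . . . . . . . . .
    . . . . . . . . .

Answer: [5,10,5]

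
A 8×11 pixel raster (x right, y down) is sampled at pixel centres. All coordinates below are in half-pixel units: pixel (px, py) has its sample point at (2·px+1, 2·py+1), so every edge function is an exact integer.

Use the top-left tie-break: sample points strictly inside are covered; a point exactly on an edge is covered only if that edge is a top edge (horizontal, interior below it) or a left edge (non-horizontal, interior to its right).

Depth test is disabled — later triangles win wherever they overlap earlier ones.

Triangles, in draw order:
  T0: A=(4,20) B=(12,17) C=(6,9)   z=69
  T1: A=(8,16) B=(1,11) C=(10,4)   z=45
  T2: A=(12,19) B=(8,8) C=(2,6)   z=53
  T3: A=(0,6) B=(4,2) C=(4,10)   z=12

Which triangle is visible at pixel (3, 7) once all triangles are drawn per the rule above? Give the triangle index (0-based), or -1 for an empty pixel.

T0:
  2·area = 82  (B↔C swapped to make it positive)
  edge (4, 20)→(6, 9): d=(2,-11) top-left  bias=+0
  edge (6, 9)→(12, 17): d=(6,8) right/bottom  bias=-1
  edge (12, 17)→(4, 20): d=(-8,3) right/bottom  bias=-1
    (1,2)@(3, 5): e=[-41,0,123] → .  [on edge]
    (3,5)@(7, 11): e=[15,4,63] → X
    (4,5)@(9, 11): e=[37,-12,57] → .
    (3,6)@(7, 13): e=[19,16,47] → X
    (4,6)@(9, 13): e=[41,0,41] → .  [on edge]
    (2,7)@(5, 15): e=[1,44,37] → X
    (4,7)@(9, 15): e=[45,12,25] → X
    (5,7)@(11, 15): e=[67,-4,19] → .
    (2,8)@(5, 17): e=[5,56,21] → X
    (5,8)@(11, 17): e=[71,8,3] → X
    (6,8)@(13, 17): e=[93,-8,-3] → .
    (2,9)@(5, 19): e=[9,68,5] → X
    (7,10)@(15, 21): e=[123,0,-41] → .  [on edge]
  covered (10 px):
    . . . . . . . .
    . . . . . . . .
    . . . . . . . .
    . . . . . . . .
    . . . . . . . .
    . . . X . . . .
    . . . X . . . .
    . . X X X . . .
    . . X X X X . .
    . . X . . . . .
    . . . . . . . .
T1:
  2·area = 94
  edge (8, 16)→(1, 11): d=(-7,-5) top-left  bias=+0
  edge (1, 11)→(10, 4): d=(9,-7) top-left  bias=+0
  edge (10, 4)→(8, 16): d=(-2,12) right/bottom  bias=-1
    (4,2)@(9, 5): e=[82,2,10] → X
    (5,2)@(11, 5): e=[92,16,-14] → .
    (3,3)@(7, 7): e=[58,6,30] → X
    (5,3)@(11, 7): e=[78,34,-18] → .
    (2,4)@(5, 9): e=[34,10,50] → X
    (5,4)@(11, 9): e=[64,52,-22] → .
    (0,5)@(1, 11): e=[0,0,94] → X  [on edge]
    (1,5)@(3, 11): e=[10,14,70] → X
    (4,5)@(9, 11): e=[40,56,-2] → .
    (0,6)@(1, 13): e=[-14,18,90] → .
    (1,6)@(3, 13): e=[-4,32,66] → .
    (2,6)@(5, 13): e=[6,46,42] → X
    (7,10)@(15, 21): e=[0,188,-94] → .  [on edge]
  covered (13 px):
    . . . . . . . .
    . . . . . . . .
    . . . . X . . .
    . . . X X . . .
    . . X X X . . .
    X X X X . . . .
    . . X X . . . .
    . . . X . . . .
    . . . . . . . .
    . . . . . . . .
    . . . . . . . .
T2:
  2·area = 58  (B↔C swapped to make it positive)
  edge (12, 19)→(2, 6): d=(-10,-13) top-left  bias=+0
  edge (2, 6)→(8, 8): d=(6,2) right/bottom  bias=-1
  edge (8, 8)→(12, 19): d=(4,11) right/bottom  bias=-1
    (1,3)@(3, 7): e=[3,4,51] → X
    (2,3)@(5, 7): e=[29,0,29] → .  [on edge]
    (1,4)@(3, 9): e=[-17,16,59] → .
    (2,4)@(5, 9): e=[9,12,37] → X
    (3,4)@(7, 9): e=[35,8,15] → X
    (4,4)@(9, 9): e=[61,4,-7] → .
    (5,4)@(11, 9): e=[87,0,-29] → .  [on edge]
    (2,5)@(5, 11): e=[-11,24,45] → .
    (3,5)@(7, 11): e=[15,20,23] → X
    (4,5)@(9, 11): e=[41,16,1] → X
    (5,5)@(11, 11): e=[67,12,-21] → .
    (3,6)@(7, 13): e=[-5,32,31] → .
  covered (8 px):
    . . . . . . . .
    . . . . . . . .
    . . . . . . . .
    . X . . . . . .
    . . X X . . . .
    . . . X X . . .
    . . . . X . . .
    . . . . X . . .
    . . . . . X . .
    . . . . . . . .
    . . . . . . . .
T3:
  2·area = 32
  edge (0, 6)→(4, 2): d=(4,-4) top-left  bias=+0
  edge (4, 2)→(4, 10): d=(0,8) right/bottom  bias=-1
  edge (4, 10)→(0, 6): d=(-4,-4) top-left  bias=+0
    (2,0)@(5, 1): e=[0,-8,40] → .  [on edge]
    (1,1)@(3, 3): e=[0,8,24] → X  [on edge]
    (2,1)@(5, 3): e=[8,-8,32] → .
    (0,2)@(1, 5): e=[0,24,8] → X  [on edge]
    (2,2)@(5, 5): e=[16,-8,24] → .
    (0,3)@(1, 7): e=[8,24,0] → X  [on edge]
    (2,3)@(5, 7): e=[24,-8,16] → .
    (0,4)@(1, 9): e=[16,24,-8] → .
    (1,4)@(3, 9): e=[24,8,0] → X  [on edge]
    (2,4)@(5, 9): e=[32,-8,8] → .
    (1,5)@(3, 11): e=[32,8,-8] → .
    (2,5)@(5, 11): e=[40,-8,0] → .  [on edge]
    (3,6)@(7, 13): e=[56,-24,0] → .  [on edge]
    (4,7)@(9, 15): e=[72,-40,0] → .  [on edge]
    (5,8)@(11, 17): e=[88,-56,0] → .  [on edge]
    (6,9)@(13, 19): e=[104,-72,0] → .  [on edge]
    (7,10)@(15, 21): e=[120,-88,0] → .  [on edge]
  covered (6 px):
    . . . . . . . .
    . X . . . . . .
    X X . . . . . .
    X X . . . . . .
    . X . . . . . .
    . . . . . . . .
    . . . . . . . .
    . . . . . . . .
    . . . . . . . .
    . . . . . . . .
    . . . . . . . .

Z-buffer (winner per pixel, '.' = empty):
  . . . . . . . .
  . 3 . . . . . .
  3 3 . . 1 . . .
  3 3 . 1 1 . . .
  . 3 2 2 1 . . .
  1 1 1 2 2 . . .
  . . 1 1 2 . . .
  . . 0 1 2 . . .
  . . 0 0 0 2 . .
  . . 0 . . . . .
  . . . . . . . .

Result: 1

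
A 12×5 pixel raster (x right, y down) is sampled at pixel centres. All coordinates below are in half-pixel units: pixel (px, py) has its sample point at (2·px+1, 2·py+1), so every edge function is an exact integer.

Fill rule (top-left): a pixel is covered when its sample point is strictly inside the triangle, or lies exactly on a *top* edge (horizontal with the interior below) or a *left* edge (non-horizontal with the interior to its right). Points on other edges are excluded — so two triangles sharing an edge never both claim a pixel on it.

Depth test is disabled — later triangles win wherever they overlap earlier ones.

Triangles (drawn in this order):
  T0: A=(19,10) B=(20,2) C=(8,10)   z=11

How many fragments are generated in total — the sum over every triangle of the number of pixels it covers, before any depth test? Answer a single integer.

T0:
  2·area = 88  (B↔C swapped to make it positive)
  edge (19, 10)→(8, 10): d=(-11,0) right/bottom  bias=-1
  edge (8, 10)→(20, 2): d=(12,-8) top-left  bias=+0
  edge (20, 2)→(19, 10): d=(-1,8) right/bottom  bias=-1
    (9,1)@(19, 3): e=[77,4,7] → █
    (10,1)@(21, 3): e=[77,20,-9] → ·
    (8,2)@(17, 5): e=[55,12,21] → █
    (10,2)@(21, 5): e=[55,44,-11] → ·
    (6,3)@(13, 7): e=[33,4,51] → █
    (7,3)@(15, 7): e=[33,20,35] → █
    (10,3)@(21, 7): e=[33,68,-13] → ·
    (5,4)@(11, 9): e=[11,12,65] → █
    (10,4)@(21, 9): e=[11,92,-15] → ·
  covered (12 px):
    · · · · · · · · · · · ·
    · · · · · · · · · █ · ·
    · · · · · · · · █ █ · ·
    · · · · · · █ █ █ █ · ·
    · · · · · █ █ █ █ █ · ·

Result: 12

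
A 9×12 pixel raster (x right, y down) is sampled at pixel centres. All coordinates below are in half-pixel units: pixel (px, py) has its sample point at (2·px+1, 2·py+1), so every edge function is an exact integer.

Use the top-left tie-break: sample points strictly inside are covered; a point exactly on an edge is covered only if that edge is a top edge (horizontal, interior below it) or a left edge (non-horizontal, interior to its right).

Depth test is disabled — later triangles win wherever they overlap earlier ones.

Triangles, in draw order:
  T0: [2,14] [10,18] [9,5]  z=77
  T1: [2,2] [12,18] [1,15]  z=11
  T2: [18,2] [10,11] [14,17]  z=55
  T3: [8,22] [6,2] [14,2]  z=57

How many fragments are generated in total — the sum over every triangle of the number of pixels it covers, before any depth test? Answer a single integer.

T0:
  2·area = 100  (B↔C swapped to make it positive)
  edge (2, 14)→(9, 5): d=(7,-9) top-left  bias=+0
  edge (9, 5)→(10, 18): d=(1,13) right/bottom  bias=-1
  edge (10, 18)→(2, 14): d=(-8,-4) top-left  bias=+0
    (4,2)@(9, 5): e=[0,0,100] → .  [on edge]
    (4,3)@(9, 7): e=[14,2,84] → X
    (5,3)@(11, 7): e=[32,-24,92] → .
    (3,4)@(7, 9): e=[10,30,60] → X
    (5,4)@(11, 9): e=[46,-22,76] → .
    (2,5)@(5, 11): e=[6,58,36] → X
    (5,5)@(11, 11): e=[60,-20,60] → .
    (1,6)@(3, 13): e=[2,86,12] → X
    (5,6)@(11, 13): e=[74,-18,44] → .
    (1,7)@(3, 15): e=[16,88,-4] → .
    (2,7)@(5, 15): e=[34,62,4] → X
    (5,7)@(11, 15): e=[88,-16,28] → .
  covered (14 px):
    . . . . . . . . .
    . . . . . . . . .
    . . . . . . . . .
    . . . . X . . . .
    . . . X X . . . .
    . . X X X . . . .
    . X X X X . . . .
    . . X X X . . . .
    . . . . X . . . .
    . . . . . . . . .
    . . . . . . . . .
    . . . . . . . . .
T1:
  2·area = 146
  edge (2, 2)→(12, 18): d=(10,16) right/bottom  bias=-1
  edge (12, 18)→(1, 15): d=(-11,-3) top-left  bias=+0
  edge (1, 15)→(2, 2): d=(1,-13) top-left  bias=+0
    (1,2)@(3, 5): e=[14,116,16] → X
    (2,2)@(5, 5): e=[-18,122,42] → .
    (1,3)@(3, 7): e=[34,94,18] → X
    (2,3)@(5, 7): e=[2,100,44] → X
    (3,3)@(7, 7): e=[-30,106,70] → .
    (1,4)@(3, 9): e=[54,72,20] → X
    (3,4)@(7, 9): e=[-10,84,72] → .
    (1,5)@(3, 11): e=[74,50,22] → X
    (3,5)@(7, 11): e=[10,62,74] → X
    (4,5)@(9, 11): e=[-22,68,100] → .
    (1,6)@(3, 13): e=[94,28,24] → X
    (4,6)@(9, 13): e=[-2,46,102] → .
    (0,7)@(1, 15): e=[146,0,0] → X  [on edge]
  covered (18 px):
    . . . . . . . . .
    . . . . . . . . .
    . X . . . . . . .
    . X X . . . . . .
    . X X . . . . . .
    . X X X . . . . .
    . X X X . . . . .
    X X X X X . . . .
    . . . . X X . . .
    . . . . . . . . .
    . . . . . . . . .
    . . . . . . . . .
T2:
  2·area = 84  (B↔C swapped to make it positive)
  edge (18, 2)→(14, 17): d=(-4,15) right/bottom  bias=-1
  edge (14, 17)→(10, 11): d=(-4,-6) top-left  bias=+0
  edge (10, 11)→(18, 2): d=(8,-9) top-left  bias=+0
    (8,2)@(17, 5): e=[3,66,15] → X
    (7,3)@(15, 7): e=[25,46,13] → X
    (8,3)@(17, 7): e=[-5,58,31] → .
    (6,4)@(13, 9): e=[47,26,11] → X
    (8,4)@(17, 9): e=[-13,50,47] → .
    (5,5)@(11, 11): e=[69,6,9] → X
    (8,5)@(17, 11): e=[-21,42,63] → .
    (5,6)@(11, 13): e=[61,-2,25] → .
    (6,6)@(13, 13): e=[31,10,43] → X
    (8,6)@(17, 13): e=[-29,34,79] → .
    (6,7)@(13, 15): e=[23,2,59] → X
    (7,7)@(15, 15): e=[-7,14,77] → .
  covered (10 px):
    . . . . . . . . .
    . . . . . . . . .
    . . . . . . . . X
    . . . . . . . X .
    . . . . . . X X .
    . . . . . X X X .
    . . . . . . X X .
    . . . . . . X . .
    . . . . . . . . .
    . . . . . . . . .
    . . . . . . . . .
    . . . . . . . . .
T3:
  2·area = 160
  edge (8, 22)→(6, 2): d=(-2,-20) top-left  bias=+0
  edge (6, 2)→(14, 2): d=(8,0) top-left  bias=+0
  edge (14, 2)→(8, 22): d=(-6,20) right/bottom  bias=-1
    (3,1)@(7, 3): e=[18,8,134] → X
    (4,1)@(9, 3): e=[58,8,94] → X
    (5,1)@(11, 3): e=[98,8,54] → X
    (6,1)@(13, 3): e=[138,8,14] → X
    (7,1)@(15, 3): e=[178,8,-26] → .
    (3,2)@(7, 5): e=[14,24,122] → X
    (7,2)@(15, 5): e=[174,24,-38] → .
    (3,3)@(7, 7): e=[10,40,110] → X
    (6,3)@(13, 7): e=[130,40,-10] → .
    (3,4)@(7, 9): e=[6,56,98] → X
    (6,4)@(13, 9): e=[126,56,-22] → .
    (3,5)@(7, 11): e=[2,72,86] → X
  covered (20 px):
    . . . . . . . . .
    . . . X X X X . .
    . . . X X X X . .
    . . . X X X . . .
    . . . X X X . . .
    . . . X X X . . .
    . . . . X . . . .
    . . . . X . . . .
    . . . . X . . . .
    . . . . . . . . .
    . . . . . . . . .
    . . . . . . . . .

Final: 62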